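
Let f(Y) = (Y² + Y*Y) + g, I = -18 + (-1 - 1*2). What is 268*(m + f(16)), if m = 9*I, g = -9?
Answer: 84152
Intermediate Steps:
I = -21 (I = -18 + (-1 - 2) = -18 - 3 = -21)
m = -189 (m = 9*(-21) = -189)
f(Y) = -9 + 2*Y² (f(Y) = (Y² + Y*Y) - 9 = (Y² + Y²) - 9 = 2*Y² - 9 = -9 + 2*Y²)
268*(m + f(16)) = 268*(-189 + (-9 + 2*16²)) = 268*(-189 + (-9 + 2*256)) = 268*(-189 + (-9 + 512)) = 268*(-189 + 503) = 268*314 = 84152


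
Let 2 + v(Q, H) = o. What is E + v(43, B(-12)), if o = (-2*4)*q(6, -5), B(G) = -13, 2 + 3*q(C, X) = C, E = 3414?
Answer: 10204/3 ≈ 3401.3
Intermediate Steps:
q(C, X) = -⅔ + C/3
o = -32/3 (o = (-2*4)*(-⅔ + (⅓)*6) = -8*(-⅔ + 2) = -8*4/3 = -32/3 ≈ -10.667)
v(Q, H) = -38/3 (v(Q, H) = -2 - 32/3 = -38/3)
E + v(43, B(-12)) = 3414 - 38/3 = 10204/3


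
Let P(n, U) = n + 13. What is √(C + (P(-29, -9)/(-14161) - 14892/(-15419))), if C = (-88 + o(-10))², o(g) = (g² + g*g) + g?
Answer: 2*√30303250136398/107933 ≈ 102.00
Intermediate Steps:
o(g) = g + 2*g² (o(g) = (g² + g²) + g = 2*g² + g = g + 2*g²)
P(n, U) = 13 + n
C = 10404 (C = (-88 - 10*(1 + 2*(-10)))² = (-88 - 10*(1 - 20))² = (-88 - 10*(-19))² = (-88 + 190)² = 102² = 10404)
√(C + (P(-29, -9)/(-14161) - 14892/(-15419))) = √(10404 + ((13 - 29)/(-14161) - 14892/(-15419))) = √(10404 + (-16*(-1/14161) - 14892*(-1/15419))) = √(10404 + (16/14161 + 876/907)) = √(10404 + 12419548/12844027) = √(133641676456/12844027) = 2*√30303250136398/107933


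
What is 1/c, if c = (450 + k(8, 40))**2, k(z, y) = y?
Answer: 1/240100 ≈ 4.1649e-6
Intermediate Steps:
c = 240100 (c = (450 + 40)**2 = 490**2 = 240100)
1/c = 1/240100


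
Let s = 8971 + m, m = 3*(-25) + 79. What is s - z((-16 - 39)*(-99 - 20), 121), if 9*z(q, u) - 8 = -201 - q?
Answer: 29171/3 ≈ 9723.7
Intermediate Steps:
m = 4 (m = -75 + 79 = 4)
s = 8975 (s = 8971 + 4 = 8975)
z(q, u) = -193/9 - q/9 (z(q, u) = 8/9 + (-201 - q)/9 = 8/9 + (-67/3 - q/9) = -193/9 - q/9)
s - z((-16 - 39)*(-99 - 20), 121) = 8975 - (-193/9 - (-16 - 39)*(-99 - 20)/9) = 8975 - (-193/9 - (-55)*(-119)/9) = 8975 - (-193/9 - ⅑*6545) = 8975 - (-193/9 - 6545/9) = 8975 - 1*(-2246/3) = 8975 + 2246/3 = 29171/3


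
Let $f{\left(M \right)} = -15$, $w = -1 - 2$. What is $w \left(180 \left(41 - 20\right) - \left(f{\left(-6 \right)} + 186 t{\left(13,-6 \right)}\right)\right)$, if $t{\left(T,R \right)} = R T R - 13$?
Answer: $242505$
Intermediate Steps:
$w = -3$
$t{\left(T,R \right)} = -13 + T R^{2}$ ($t{\left(T,R \right)} = T R^{2} - 13 = -13 + T R^{2}$)
$w \left(180 \left(41 - 20\right) - \left(f{\left(-6 \right)} + 186 t{\left(13,-6 \right)}\right)\right) = - 3 \left(180 \left(41 - 20\right) - \left(-15 + 186 \left(-13 + 13 \left(-6\right)^{2}\right)\right)\right) = - 3 \left(180 \cdot 21 - \left(-15 + 186 \left(-13 + 13 \cdot 36\right)\right)\right) = - 3 \left(3780 - \left(-15 + 186 \left(-13 + 468\right)\right)\right) = - 3 \left(3780 - \left(-15 + 186 \cdot 455\right)\right) = - 3 \left(3780 - \left(-15 + 84630\right)\right) = - 3 \left(3780 - 84615\right) = \left(-3\right) \left(-80835\right) = 242505$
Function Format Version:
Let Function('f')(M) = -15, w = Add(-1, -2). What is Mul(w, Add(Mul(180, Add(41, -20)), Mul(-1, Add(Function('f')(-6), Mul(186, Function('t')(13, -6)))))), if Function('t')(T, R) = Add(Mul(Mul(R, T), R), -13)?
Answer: 242505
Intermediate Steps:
w = -3
Function('t')(T, R) = Add(-13, Mul(T, Pow(R, 2))) (Function('t')(T, R) = Add(Mul(T, Pow(R, 2)), -13) = Add(-13, Mul(T, Pow(R, 2))))
Mul(w, Add(Mul(180, Add(41, -20)), Mul(-1, Add(Function('f')(-6), Mul(186, Function('t')(13, -6)))))) = Mul(-3, Add(Mul(180, Add(41, -20)), Mul(-1, Add(-15, Mul(186, Add(-13, Mul(13, Pow(-6, 2)))))))) = Mul(-3, Add(Mul(180, 21), Mul(-1, Add(-15, Mul(186, Add(-13, Mul(13, 36))))))) = Mul(-3, Add(3780, Mul(-1, Add(-15, Mul(186, Add(-13, 468)))))) = Mul(-3, Add(3780, Mul(-1, Add(-15, Mul(186, 455))))) = Mul(-3, Add(3780, Mul(-1, Add(-15, 84630)))) = Mul(-3, Add(3780, Mul(-1, 84615))) = Mul(-3, Add(3780, -84615)) = Mul(-3, -80835) = 242505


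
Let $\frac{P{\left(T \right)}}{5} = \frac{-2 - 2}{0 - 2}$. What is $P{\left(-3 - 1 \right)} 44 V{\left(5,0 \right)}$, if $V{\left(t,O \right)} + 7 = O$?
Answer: $-3080$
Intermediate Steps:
$V{\left(t,O \right)} = -7 + O$
$P{\left(T \right)} = 10$ ($P{\left(T \right)} = 5 \frac{-2 - 2}{0 - 2} = 5 \left(- \frac{4}{-2}\right) = 5 \left(\left(-4\right) \left(- \frac{1}{2}\right)\right) = 5 \cdot 2 = 10$)
$P{\left(-3 - 1 \right)} 44 V{\left(5,0 \right)} = 10 \cdot 44 \left(-7 + 0\right) = 440 \left(-7\right) = -3080$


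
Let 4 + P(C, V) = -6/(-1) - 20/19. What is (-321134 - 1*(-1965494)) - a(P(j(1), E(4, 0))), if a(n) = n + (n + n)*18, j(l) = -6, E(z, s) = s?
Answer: 31242174/19 ≈ 1.6443e+6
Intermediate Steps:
P(C, V) = 18/19 (P(C, V) = -4 + (-6/(-1) - 20/19) = -4 + (-6*(-1) - 20*1/19) = -4 + (6 - 20/19) = -4 + 94/19 = 18/19)
a(n) = 37*n (a(n) = n + (2*n)*18 = n + 36*n = 37*n)
(-321134 - 1*(-1965494)) - a(P(j(1), E(4, 0))) = (-321134 - 1*(-1965494)) - 37*18/19 = (-321134 + 1965494) - 1*666/19 = 1644360 - 666/19 = 31242174/19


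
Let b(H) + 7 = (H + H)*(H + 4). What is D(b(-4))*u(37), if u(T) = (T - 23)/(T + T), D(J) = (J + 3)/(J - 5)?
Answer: 7/111 ≈ 0.063063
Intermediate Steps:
b(H) = -7 + 2*H*(4 + H) (b(H) = -7 + (H + H)*(H + 4) = -7 + (2*H)*(4 + H) = -7 + 2*H*(4 + H))
D(J) = (3 + J)/(-5 + J)
u(T) = (-23 + T)/(2*T) (u(T) = (-23 + T)/((2*T)) = (-23 + T)*(1/(2*T)) = (-23 + T)/(2*T))
D(b(-4))*u(37) = ((3 + (-7 + 2*(-4)**2 + 8*(-4)))/(-5 + (-7 + 2*(-4)**2 + 8*(-4))))*((1/2)*(-23 + 37)/37) = ((3 + (-7 + 2*16 - 32))/(-5 + (-7 + 2*16 - 32)))*((1/2)*(1/37)*14) = ((3 + (-7 + 32 - 32))/(-5 + (-7 + 32 - 32)))*(7/37) = ((3 - 7)/(-5 - 7))*(7/37) = (-4/(-12))*(7/37) = -1/12*(-4)*(7/37) = (1/3)*(7/37) = 7/111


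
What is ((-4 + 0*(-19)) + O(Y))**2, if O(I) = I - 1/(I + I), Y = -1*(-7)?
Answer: 1681/196 ≈ 8.5765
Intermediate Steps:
Y = 7
O(I) = I - 1/(2*I)
((-4 + 0*(-19)) + O(Y))**2 = ((-4 + 0*(-19)) + (7 - 1/2/7))**2 = ((-4 + 0) + (7 - 1/2*1/7))**2 = (-4 + (7 - 1/14))**2 = (-4 + 97/14)**2 = (41/14)**2 = 1681/196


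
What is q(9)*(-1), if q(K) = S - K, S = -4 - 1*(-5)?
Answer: 8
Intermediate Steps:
S = 1 (S = -4 + 5 = 1)
q(K) = 1 - K
q(9)*(-1) = (1 - 1*9)*(-1) = (1 - 9)*(-1) = -8*(-1) = 8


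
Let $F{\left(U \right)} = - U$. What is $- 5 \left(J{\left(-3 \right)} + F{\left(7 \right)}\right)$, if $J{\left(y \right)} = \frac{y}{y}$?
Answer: $30$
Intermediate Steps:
$J{\left(y \right)} = 1$
$- 5 \left(J{\left(-3 \right)} + F{\left(7 \right)}\right) = - 5 \left(1 - 7\right) = \left(-5\right) \left(-6\right) = 30$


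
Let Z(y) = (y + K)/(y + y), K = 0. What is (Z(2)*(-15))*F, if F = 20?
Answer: -150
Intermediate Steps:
Z(y) = ½ (Z(y) = (y + 0)/(y + y) = y/((2*y)) = y*(1/(2*y)) = ½)
(Z(2)*(-15))*F = ((½)*(-15))*20 = -15/2*20 = -150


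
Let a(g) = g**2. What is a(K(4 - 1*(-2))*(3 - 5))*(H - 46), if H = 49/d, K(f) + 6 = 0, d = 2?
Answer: -3096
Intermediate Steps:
K(f) = -6 (K(f) = -6 + 0 = -6)
H = 49/2 ≈ 24.500
a(K(4 - 1*(-2))*(3 - 5))*(H - 46) = (-6*(3 - 5))**2*(49/2 - 46) = (-6*(-2))**2*(-43/2) = 12**2*(-43/2) = 144*(-43/2) = -3096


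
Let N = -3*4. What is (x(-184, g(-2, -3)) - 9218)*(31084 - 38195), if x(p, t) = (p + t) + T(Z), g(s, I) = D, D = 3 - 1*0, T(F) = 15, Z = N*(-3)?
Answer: 66729624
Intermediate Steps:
N = -12
Z = 36 (Z = -12*(-3) = 36)
D = 3 (D = 3 + 0 = 3)
g(s, I) = 3
x(p, t) = 15 + p + t (x(p, t) = (p + t) + 15 = 15 + p + t)
(x(-184, g(-2, -3)) - 9218)*(31084 - 38195) = ((15 - 184 + 3) - 9218)*(31084 - 38195) = (-166 - 9218)*(-7111) = -9384*(-7111) = 66729624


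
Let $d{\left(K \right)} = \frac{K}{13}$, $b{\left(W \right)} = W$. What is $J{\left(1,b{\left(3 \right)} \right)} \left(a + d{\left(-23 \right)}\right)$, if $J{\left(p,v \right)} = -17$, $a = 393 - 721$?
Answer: $\frac{72879}{13} \approx 5606.1$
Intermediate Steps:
$a = -328$ ($a = 393 - 721 = -328$)
$d{\left(K \right)} = \frac{K}{13}$ ($d{\left(K \right)} = K \frac{1}{13} = \frac{K}{13}$)
$J{\left(1,b{\left(3 \right)} \right)} \left(a + d{\left(-23 \right)}\right) = - 17 \left(-328 + \frac{1}{13} \left(-23\right)\right) = - 17 \left(-328 - \frac{23}{13}\right) = \left(-17\right) \left(- \frac{4287}{13}\right) = \frac{72879}{13}$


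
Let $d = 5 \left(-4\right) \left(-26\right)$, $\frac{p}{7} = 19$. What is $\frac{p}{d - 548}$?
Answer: $- \frac{19}{4} \approx -4.75$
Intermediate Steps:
$p = 133$ ($p = 7 \cdot 19 = 133$)
$d = 520$ ($d = \left(-20\right) \left(-26\right) = 520$)
$\frac{p}{d - 548} = \frac{1}{520 - 548} \cdot 133 = \frac{1}{-28} \cdot 133 = \left(- \frac{1}{28}\right) 133 = - \frac{19}{4}$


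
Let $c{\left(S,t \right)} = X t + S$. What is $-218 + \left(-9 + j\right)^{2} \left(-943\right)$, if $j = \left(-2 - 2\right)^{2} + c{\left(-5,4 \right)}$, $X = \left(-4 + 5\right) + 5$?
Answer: $-637686$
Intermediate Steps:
$X = 6$ ($X = 1 + 5 = 6$)
$c{\left(S,t \right)} = S + 6 t$ ($c{\left(S,t \right)} = 6 t + S = S + 6 t$)
$j = 35$ ($j = \left(-2 - 2\right)^{2} + \left(-5 + 6 \cdot 4\right) = \left(-4\right)^{2} + \left(-5 + 24\right) = 16 + 19 = 35$)
$-218 + \left(-9 + j\right)^{2} \left(-943\right) = -218 + \left(-9 + 35\right)^{2} \left(-943\right) = -218 + 26^{2} \left(-943\right) = -218 + 676 \left(-943\right) = -218 - 637468 = -637686$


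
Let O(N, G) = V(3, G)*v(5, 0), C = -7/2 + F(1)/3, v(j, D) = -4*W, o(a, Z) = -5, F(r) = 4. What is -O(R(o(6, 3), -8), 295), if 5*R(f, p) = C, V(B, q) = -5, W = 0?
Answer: 0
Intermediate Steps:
v(j, D) = 0 (v(j, D) = -4*0 = 0)
C = -13/6 (C = -7/2 + 4/3 = -13/6 ≈ -2.1667)
R(f, p) = -13/30 (R(f, p) = (1/5)*(-13/6) = -13/30)
O(N, G) = 0 (O(N, G) = -5*0 = 0)
-O(R(o(6, 3), -8), 295) = -1*0 = 0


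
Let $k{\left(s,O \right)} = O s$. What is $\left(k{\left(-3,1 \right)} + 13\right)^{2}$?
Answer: $100$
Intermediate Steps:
$\left(k{\left(-3,1 \right)} + 13\right)^{2} = \left(1 \left(-3\right) + 13\right)^{2} = \left(-3 + 13\right)^{2} = 10^{2} = 100$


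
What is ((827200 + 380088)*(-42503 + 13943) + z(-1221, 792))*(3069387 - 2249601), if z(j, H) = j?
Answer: -28266341379468786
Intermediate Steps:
((827200 + 380088)*(-42503 + 13943) + z(-1221, 792))*(3069387 - 2249601) = ((827200 + 380088)*(-42503 + 13943) - 1221)*(3069387 - 2249601) = (1207288*(-28560) - 1221)*819786 = (-34480145280 - 1221)*819786 = -34480146501*819786 = -28266341379468786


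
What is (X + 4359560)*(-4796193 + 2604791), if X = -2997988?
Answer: -2983751603944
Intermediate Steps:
(X + 4359560)*(-4796193 + 2604791) = (-2997988 + 4359560)*(-4796193 + 2604791) = 1361572*(-2191402) = -2983751603944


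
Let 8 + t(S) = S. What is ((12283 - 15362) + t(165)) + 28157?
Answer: 25235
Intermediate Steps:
t(S) = -8 + S
((12283 - 15362) + t(165)) + 28157 = ((12283 - 15362) + (-8 + 165)) + 28157 = (-3079 + 157) + 28157 = -2922 + 28157 = 25235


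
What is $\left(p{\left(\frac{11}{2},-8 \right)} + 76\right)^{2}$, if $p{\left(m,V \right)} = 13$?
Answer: $7921$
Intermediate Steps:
$\left(p{\left(\frac{11}{2},-8 \right)} + 76\right)^{2} = \left(13 + 76\right)^{2} = 89^{2} = 7921$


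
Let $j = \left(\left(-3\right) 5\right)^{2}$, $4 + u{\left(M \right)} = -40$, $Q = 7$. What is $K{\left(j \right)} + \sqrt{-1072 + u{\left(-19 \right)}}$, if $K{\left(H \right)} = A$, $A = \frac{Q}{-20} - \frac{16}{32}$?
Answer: $- \frac{17}{20} + 6 i \sqrt{31} \approx -0.85 + 33.407 i$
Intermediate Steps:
$u{\left(M \right)} = -44$ ($u{\left(M \right)} = -4 - 40 = -44$)
$j = 225$ ($j = \left(-15\right)^{2} = 225$)
$A = - \frac{17}{20}$ ($A = \frac{7}{-20} - \frac{16}{32} = 7 \left(- \frac{1}{20}\right) - \frac{1}{2} = - \frac{7}{20} - \frac{1}{2} = - \frac{17}{20} \approx -0.85$)
$K{\left(H \right)} = - \frac{17}{20}$
$K{\left(j \right)} + \sqrt{-1072 + u{\left(-19 \right)}} = - \frac{17}{20} + \sqrt{-1072 - 44} = - \frac{17}{20} + \sqrt{-1116} = - \frac{17}{20} + 6 i \sqrt{31}$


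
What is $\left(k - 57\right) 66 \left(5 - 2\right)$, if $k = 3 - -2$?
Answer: $-10296$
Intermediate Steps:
$k = 5$ ($k = 3 + 2 = 5$)
$\left(k - 57\right) 66 \left(5 - 2\right) = \left(5 - 57\right) 66 \left(5 - 2\right) = \left(-52\right) 66 \cdot 3 = \left(-3432\right) 3 = -10296$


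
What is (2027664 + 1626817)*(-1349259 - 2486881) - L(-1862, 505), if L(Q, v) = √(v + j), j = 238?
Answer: -14019100743340 - √743 ≈ -1.4019e+13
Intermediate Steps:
L(Q, v) = √(238 + v) (L(Q, v) = √(v + 238) = √(238 + v))
(2027664 + 1626817)*(-1349259 - 2486881) - L(-1862, 505) = (2027664 + 1626817)*(-1349259 - 2486881) - √(238 + 505) = 3654481*(-3836140) - √743 = -14019100743340 - √743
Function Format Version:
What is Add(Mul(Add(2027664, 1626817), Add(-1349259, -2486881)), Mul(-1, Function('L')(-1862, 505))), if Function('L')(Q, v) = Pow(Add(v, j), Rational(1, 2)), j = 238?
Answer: Add(-14019100743340, Mul(-1, Pow(743, Rational(1, 2)))) ≈ -1.4019e+13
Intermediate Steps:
Function('L')(Q, v) = Pow(Add(238, v), Rational(1, 2)) (Function('L')(Q, v) = Pow(Add(v, 238), Rational(1, 2)) = Pow(Add(238, v), Rational(1, 2)))
Add(Mul(Add(2027664, 1626817), Add(-1349259, -2486881)), Mul(-1, Function('L')(-1862, 505))) = Add(Mul(Add(2027664, 1626817), Add(-1349259, -2486881)), Mul(-1, Pow(Add(238, 505), Rational(1, 2)))) = Add(Mul(3654481, -3836140), Mul(-1, Pow(743, Rational(1, 2)))) = Add(-14019100743340, Mul(-1, Pow(743, Rational(1, 2))))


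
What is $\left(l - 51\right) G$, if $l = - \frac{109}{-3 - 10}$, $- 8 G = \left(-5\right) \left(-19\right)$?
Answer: $\frac{26315}{52} \approx 506.06$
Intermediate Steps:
$G = - \frac{95}{8}$ ($G = - \frac{\left(-5\right) \left(-19\right)}{8} = \left(- \frac{1}{8}\right) 95 = - \frac{95}{8} \approx -11.875$)
$l = \frac{109}{13}$ ($l = - \frac{109}{-3 - 10} = - \frac{109}{-13} = \left(-109\right) \left(- \frac{1}{13}\right) = \frac{109}{13} \approx 8.3846$)
$\left(l - 51\right) G = \left(\frac{109}{13} - 51\right) \left(- \frac{95}{8}\right) = \left(- \frac{554}{13}\right) \left(- \frac{95}{8}\right) = \frac{26315}{52}$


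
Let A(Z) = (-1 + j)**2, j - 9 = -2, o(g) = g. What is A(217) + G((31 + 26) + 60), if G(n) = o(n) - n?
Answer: 36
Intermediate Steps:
j = 7 (j = 9 - 2 = 7)
A(Z) = 36 (A(Z) = (-1 + 7)**2 = 6**2 = 36)
G(n) = 0 (G(n) = n - n = 0)
A(217) + G((31 + 26) + 60) = 36 + 0 = 36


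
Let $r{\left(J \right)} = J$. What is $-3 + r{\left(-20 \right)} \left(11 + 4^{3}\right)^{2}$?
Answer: $-112503$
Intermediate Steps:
$-3 + r{\left(-20 \right)} \left(11 + 4^{3}\right)^{2} = -3 - 20 \left(11 + 4^{3}\right)^{2} = -3 - 20 \left(11 + 64\right)^{2} = -3 - 20 \cdot 75^{2} = -3 - 112500 = -112503$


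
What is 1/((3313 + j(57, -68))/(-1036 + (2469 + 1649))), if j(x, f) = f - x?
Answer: 1541/1594 ≈ 0.96675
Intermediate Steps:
1/((3313 + j(57, -68))/(-1036 + (2469 + 1649))) = 1/((3313 + (-68 - 1*57))/(-1036 + (2469 + 1649))) = 1/((3313 + (-68 - 57))/(-1036 + 4118)) = 1/((3313 - 125)/3082) = 1/(3188*(1/3082)) = 1/(1594/1541) = 1541/1594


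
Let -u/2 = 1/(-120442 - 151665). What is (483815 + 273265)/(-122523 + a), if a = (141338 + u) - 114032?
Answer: -206006767560/25909212217 ≈ -7.9511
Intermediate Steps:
u = 2/272107 (u = -2/(-120442 - 151665) = -2/(-272107) = -2*(-1/272107) = 2/272107 ≈ 7.3500e-6)
a = 7430153744/272107 (a = (141338 + 2/272107) - 114032 = 38459059168/272107 - 114032 = 7430153744/272107 ≈ 27306.)
(483815 + 273265)/(-122523 + a) = (483815 + 273265)/(-122523 + 7430153744/272107) = 757080/(-25909212217/272107) = 757080*(-272107/25909212217) = -206006767560/25909212217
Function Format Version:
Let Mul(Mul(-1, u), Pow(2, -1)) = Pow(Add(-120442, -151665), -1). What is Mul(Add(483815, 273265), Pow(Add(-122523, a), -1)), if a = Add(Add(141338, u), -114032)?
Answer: Rational(-206006767560, 25909212217) ≈ -7.9511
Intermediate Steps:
u = Rational(2, 272107) (u = Mul(-2, Pow(Add(-120442, -151665), -1)) = Mul(-2, Pow(-272107, -1)) = Mul(-2, Rational(-1, 272107)) = Rational(2, 272107) ≈ 7.3500e-6)
a = Rational(7430153744, 272107) (a = Add(Add(141338, Rational(2, 272107)), -114032) = Add(Rational(38459059168, 272107), -114032) = Rational(7430153744, 272107) ≈ 27306.)
Mul(Add(483815, 273265), Pow(Add(-122523, a), -1)) = Mul(Add(483815, 273265), Pow(Add(-122523, Rational(7430153744, 272107)), -1)) = Mul(757080, Pow(Rational(-25909212217, 272107), -1)) = Mul(757080, Rational(-272107, 25909212217)) = Rational(-206006767560, 25909212217)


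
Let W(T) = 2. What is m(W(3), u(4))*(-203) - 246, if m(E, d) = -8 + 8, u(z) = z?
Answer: -246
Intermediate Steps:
m(E, d) = 0
m(W(3), u(4))*(-203) - 246 = 0*(-203) - 246 = 0 - 246 = -246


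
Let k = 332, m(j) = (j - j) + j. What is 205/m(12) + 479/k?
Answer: 4613/249 ≈ 18.526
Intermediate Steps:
m(j) = j (m(j) = 0 + j = j)
205/m(12) + 479/k = 205/12 + 479/332 = 4613/249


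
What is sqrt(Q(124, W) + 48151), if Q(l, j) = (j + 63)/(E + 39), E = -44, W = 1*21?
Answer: sqrt(1203355)/5 ≈ 219.40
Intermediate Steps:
W = 21
Q(l, j) = -63/5 - j/5 (Q(l, j) = (j + 63)/(-44 + 39) = (63 + j)/(-5) = (63 + j)*(-1/5) = -63/5 - j/5)
sqrt(Q(124, W) + 48151) = sqrt((-63/5 - 1/5*21) + 48151) = sqrt((-63/5 - 21/5) + 48151) = sqrt(-84/5 + 48151) = sqrt(240671/5) = sqrt(1203355)/5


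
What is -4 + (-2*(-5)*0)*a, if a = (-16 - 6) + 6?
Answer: -4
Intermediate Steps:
a = -16 (a = -22 + 6 = -16)
-4 + (-2*(-5)*0)*a = -4 + (-2*(-5)*0)*(-16) = -4 + (10*0)*(-16) = -4 + 0*(-16) = -4 + 0 = -4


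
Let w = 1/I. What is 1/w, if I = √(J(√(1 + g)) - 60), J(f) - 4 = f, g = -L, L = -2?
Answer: √(-56 + √3) ≈ 7.3667*I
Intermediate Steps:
g = 2 (g = -1*(-2) = 2)
J(f) = 4 + f
I = √(-56 + √3) (I = √((4 + √(1 + 2)) - 60) = √((4 + √3) - 60) = √(-56 + √3) ≈ 7.3667*I)
w = (-56 + √3)^(-½) (w = 1/(√(-56 + √3)) = (-56 + √3)^(-½) ≈ -0.13575*I)
1/w = 1/(-I/√(56 - √3)) = I*√(56 - √3)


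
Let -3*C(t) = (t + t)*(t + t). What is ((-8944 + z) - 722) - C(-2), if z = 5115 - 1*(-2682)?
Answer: -5591/3 ≈ -1863.7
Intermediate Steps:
C(t) = -4*t**2/3 (C(t) = -(t + t)*(t + t)/3 = -2*t*2*t/3 = -4*t**2/3)
z = 7797 (z = 5115 + 2682 = 7797)
((-8944 + z) - 722) - C(-2) = ((-8944 + 7797) - 722) - (-4)*(-2)**2/3 = (-1147 - 722) - (-4)*4/3 = -1869 - 1*(-16/3) = -1869 + 16/3 = -5591/3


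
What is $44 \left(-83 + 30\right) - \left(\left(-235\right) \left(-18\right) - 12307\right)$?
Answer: $5745$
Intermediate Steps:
$44 \left(-83 + 30\right) - \left(\left(-235\right) \left(-18\right) - 12307\right) = 44 \left(-53\right) - \left(4230 - 12307\right) = -2332 - -8077 = -2332 + 8077 = 5745$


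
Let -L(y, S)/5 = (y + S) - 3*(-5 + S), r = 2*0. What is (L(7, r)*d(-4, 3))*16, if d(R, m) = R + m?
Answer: 1760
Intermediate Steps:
r = 0
L(y, S) = -75 - 5*y + 10*S (L(y, S) = -5*((y + S) - 3*(-5 + S)) = -5*((S + y) + (15 - 3*S)) = -5*(15 + y - 2*S) = -75 - 5*y + 10*S)
(L(7, r)*d(-4, 3))*16 = ((-75 - 5*7 + 10*0)*(-4 + 3))*16 = ((-75 - 35 + 0)*(-1))*16 = -110*(-1)*16 = 110*16 = 1760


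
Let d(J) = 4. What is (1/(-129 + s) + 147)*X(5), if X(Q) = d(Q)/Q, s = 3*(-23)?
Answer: 11642/99 ≈ 117.60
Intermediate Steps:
s = -69
X(Q) = 4/Q
(1/(-129 + s) + 147)*X(5) = (1/(-129 - 69) + 147)*(4/5) = (1/(-198) + 147)*(4*(1/5)) = (-1/198 + 147)*(4/5) = (29105/198)*(4/5) = 11642/99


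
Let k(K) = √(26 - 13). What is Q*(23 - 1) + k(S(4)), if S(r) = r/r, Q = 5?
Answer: 110 + √13 ≈ 113.61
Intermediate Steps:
S(r) = 1
k(K) = √13
Q*(23 - 1) + k(S(4)) = 5*(23 - 1) + √13 = 5*22 + √13 = 110 + √13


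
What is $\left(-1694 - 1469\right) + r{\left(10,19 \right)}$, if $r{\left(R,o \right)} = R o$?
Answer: $-2973$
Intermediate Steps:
$\left(-1694 - 1469\right) + r{\left(10,19 \right)} = \left(-1694 - 1469\right) + 10 \cdot 19 = \left(-1694 - 1469\right) + 190 = -3163 + 190 = -2973$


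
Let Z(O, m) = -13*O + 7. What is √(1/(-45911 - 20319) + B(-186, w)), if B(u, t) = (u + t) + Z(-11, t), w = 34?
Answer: I*√8772892030/66230 ≈ 1.4142*I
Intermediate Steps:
Z(O, m) = 7 - 13*O
B(u, t) = 150 + t + u (B(u, t) = (u + t) + (7 - 13*(-11)) = (t + u) + (7 + 143) = (t + u) + 150 = 150 + t + u)
√(1/(-45911 - 20319) + B(-186, w)) = √(1/(-45911 - 20319) + (150 + 34 - 186)) = √(1/(-66230) - 2) = √(-1/66230 - 2) = √(-132461/66230) = I*√8772892030/66230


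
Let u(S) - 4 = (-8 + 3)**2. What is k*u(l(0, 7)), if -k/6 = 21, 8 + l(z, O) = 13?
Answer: -3654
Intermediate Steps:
l(z, O) = 5 (l(z, O) = -8 + 13 = 5)
k = -126 (k = -6*21 = -126)
u(S) = 29 (u(S) = 4 + (-8 + 3)**2 = 4 + (-5)**2 = 4 + 25 = 29)
k*u(l(0, 7)) = -126*29 = -3654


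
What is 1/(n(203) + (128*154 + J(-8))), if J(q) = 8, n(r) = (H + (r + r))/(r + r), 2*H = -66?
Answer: 406/8006693 ≈ 5.0708e-5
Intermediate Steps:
H = -33 (H = (1/2)*(-66) = -33)
n(r) = (-33 + 2*r)/(2*r) (n(r) = (-33 + (r + r))/(r + r) = (-33 + 2*r)/((2*r)) = (-33 + 2*r)*(1/(2*r)) = (-33 + 2*r)/(2*r))
1/(n(203) + (128*154 + J(-8))) = 1/((-33/2 + 203)/203 + (128*154 + 8)) = 1/((1/203)*(373/2) + (19712 + 8)) = 1/(373/406 + 19720) = 1/(8006693/406) = 406/8006693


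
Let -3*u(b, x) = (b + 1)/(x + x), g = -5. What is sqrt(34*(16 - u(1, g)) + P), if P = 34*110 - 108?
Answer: sqrt(939090)/15 ≈ 64.604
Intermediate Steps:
u(b, x) = -(1 + b)/(6*x) (u(b, x) = -(b + 1)/(3*(x + x)) = -(1 + b)/(3*(2*x)) = -(1 + b)*1/(2*x)/3 = -(1 + b)/(6*x))
P = 3632 (P = 3740 - 108 = 3632)
sqrt(34*(16 - u(1, g)) + P) = sqrt(34*(16 - (-1 - 1*1)/(6*(-5))) + 3632) = sqrt(34*(16 - (-1)*(-1 - 1)/(6*5)) + 3632) = sqrt(34*(16 - (-1)*(-2)/(6*5)) + 3632) = sqrt(34*(16 - 1*1/15) + 3632) = sqrt(34*(16 - 1/15) + 3632) = sqrt(34*(239/15) + 3632) = sqrt(8126/15 + 3632) = sqrt(62606/15) = sqrt(939090)/15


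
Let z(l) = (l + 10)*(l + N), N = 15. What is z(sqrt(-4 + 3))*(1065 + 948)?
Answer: 299937 + 50325*I ≈ 2.9994e+5 + 50325.0*I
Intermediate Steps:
z(l) = (10 + l)*(15 + l) (z(l) = (l + 10)*(l + 15) = (10 + l)*(15 + l))
z(sqrt(-4 + 3))*(1065 + 948) = (150 + (sqrt(-4 + 3))**2 + 25*sqrt(-4 + 3))*(1065 + 948) = (150 + (sqrt(-1))**2 + 25*sqrt(-1))*2013 = (150 + I**2 + 25*I)*2013 = (150 - 1 + 25*I)*2013 = (149 + 25*I)*2013 = 299937 + 50325*I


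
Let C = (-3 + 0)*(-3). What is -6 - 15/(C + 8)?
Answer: -117/17 ≈ -6.8824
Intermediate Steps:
C = 9 (C = -3*(-3) = 9)
-6 - 15/(C + 8) = -6 - 15/(9 + 8) = -6 - 15/17 = -117/17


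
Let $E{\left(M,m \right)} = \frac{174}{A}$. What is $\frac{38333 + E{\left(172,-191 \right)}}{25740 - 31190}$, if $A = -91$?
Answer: $- \frac{3488129}{495950} \approx -7.0332$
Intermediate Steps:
$E{\left(M,m \right)} = - \frac{174}{91}$ ($E{\left(M,m \right)} = \frac{174}{-91} = 174 \left(- \frac{1}{91}\right) = - \frac{174}{91}$)
$\frac{38333 + E{\left(172,-191 \right)}}{25740 - 31190} = \frac{38333 - \frac{174}{91}}{25740 - 31190} = \frac{3488129}{91 \left(-5450\right)} = \frac{3488129}{91} \left(- \frac{1}{5450}\right) = - \frac{3488129}{495950}$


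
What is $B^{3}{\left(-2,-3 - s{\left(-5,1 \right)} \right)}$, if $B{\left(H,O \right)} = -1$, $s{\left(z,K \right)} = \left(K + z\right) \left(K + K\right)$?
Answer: $-1$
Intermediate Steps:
$s{\left(z,K \right)} = 2 K \left(K + z\right)$ ($s{\left(z,K \right)} = \left(K + z\right) 2 K = 2 K \left(K + z\right)$)
$B^{3}{\left(-2,-3 - s{\left(-5,1 \right)} \right)} = \left(-1\right)^{3} = -1$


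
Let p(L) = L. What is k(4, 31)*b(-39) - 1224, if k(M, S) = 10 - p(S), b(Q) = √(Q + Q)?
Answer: -1224 - 21*I*√78 ≈ -1224.0 - 185.47*I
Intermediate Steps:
b(Q) = √2*√Q (b(Q) = √(2*Q) = √2*√Q)
k(M, S) = 10 - S
k(4, 31)*b(-39) - 1224 = (10 - 1*31)*(√2*√(-39)) - 1224 = (10 - 31)*(√2*(I*√39)) - 1224 = -21*I*√78 - 1224 = -1224 - 21*I*√78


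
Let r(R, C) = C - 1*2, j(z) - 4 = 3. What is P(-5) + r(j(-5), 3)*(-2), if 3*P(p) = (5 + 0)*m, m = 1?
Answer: -⅓ ≈ -0.33333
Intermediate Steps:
j(z) = 7 (j(z) = 4 + 3 = 7)
r(R, C) = -2 + C (r(R, C) = C - 2 = -2 + C)
P(p) = 5/3 (P(p) = ((5 + 0)*1)/3 = (5*1)/3 = (⅓)*5 = 5/3)
P(-5) + r(j(-5), 3)*(-2) = 5/3 + (-2 + 3)*(-2) = 5/3 + 1*(-2) = 5/3 - 2 = -⅓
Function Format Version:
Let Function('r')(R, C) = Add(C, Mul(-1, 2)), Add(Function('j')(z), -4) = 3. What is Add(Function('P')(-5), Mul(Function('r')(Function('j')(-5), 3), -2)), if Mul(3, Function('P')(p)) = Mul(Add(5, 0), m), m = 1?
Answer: Rational(-1, 3) ≈ -0.33333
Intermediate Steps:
Function('j')(z) = 7 (Function('j')(z) = Add(4, 3) = 7)
Function('r')(R, C) = Add(-2, C) (Function('r')(R, C) = Add(C, -2) = Add(-2, C))
Function('P')(p) = Rational(5, 3) (Function('P')(p) = Mul(Rational(1, 3), Mul(Add(5, 0), 1)) = Mul(Rational(1, 3), Mul(5, 1)) = Mul(Rational(1, 3), 5) = Rational(5, 3))
Add(Function('P')(-5), Mul(Function('r')(Function('j')(-5), 3), -2)) = Add(Rational(5, 3), Mul(Add(-2, 3), -2)) = Add(Rational(5, 3), Mul(1, -2)) = Add(Rational(5, 3), -2) = Rational(-1, 3)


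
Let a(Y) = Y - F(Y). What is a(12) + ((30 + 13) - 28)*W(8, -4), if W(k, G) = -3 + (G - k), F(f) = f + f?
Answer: -237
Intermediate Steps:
F(f) = 2*f
W(k, G) = -3 + G - k
a(Y) = -Y (a(Y) = Y - 2*Y = -Y)
a(12) + ((30 + 13) - 28)*W(8, -4) = -1*12 + ((30 + 13) - 28)*(-3 - 4 - 1*8) = -12 + (43 - 28)*(-3 - 4 - 8) = -12 + 15*(-15) = -12 - 225 = -237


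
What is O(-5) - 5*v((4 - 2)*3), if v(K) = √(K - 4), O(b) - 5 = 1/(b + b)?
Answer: 49/10 - 5*√2 ≈ -2.1711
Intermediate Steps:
O(b) = 5 + 1/(2*b) (O(b) = 5 + 1/(b + b) = 5 + 1/(2*b))
v(K) = √(-4 + K)
O(-5) - 5*v((4 - 2)*3) = (5 + (½)/(-5)) - 5*√(-4 + (4 - 2)*3) = (5 + (½)*(-⅕)) - 5*√(-4 + 2*3) = (5 - ⅒) - 5*√(-4 + 6) = 49/10 - 5*√2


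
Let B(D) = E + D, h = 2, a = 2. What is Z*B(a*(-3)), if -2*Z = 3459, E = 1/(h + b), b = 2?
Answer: 79557/8 ≈ 9944.6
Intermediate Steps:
E = 1/4 (E = 1/(2 + 2) = 1/4 ≈ 0.25000)
Z = -3459/2 (Z = -1/2*3459 = -3459/2 ≈ -1729.5)
B(D) = 1/4 + D
Z*B(a*(-3)) = -3459*(1/4 + 2*(-3))/2 = -3459*(1/4 - 6)/2 = -3459/2*(-23/4) = 79557/8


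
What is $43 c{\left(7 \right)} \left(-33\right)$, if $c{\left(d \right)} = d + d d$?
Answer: $-79464$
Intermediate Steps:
$c{\left(d \right)} = d + d^{2}$
$43 c{\left(7 \right)} \left(-33\right) = 43 \cdot 7 \left(1 + 7\right) \left(-33\right) = 43 \cdot 7 \cdot 8 \left(-33\right) = 43 \cdot 56 \left(-33\right) = 2408 \left(-33\right) = -79464$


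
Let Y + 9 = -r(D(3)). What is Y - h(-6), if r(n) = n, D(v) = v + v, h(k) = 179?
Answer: -194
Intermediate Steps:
D(v) = 2*v
Y = -15 (Y = -9 - 2*3 = -9 - 1*6 = -9 - 6 = -15)
Y - h(-6) = -15 - 1*179 = -15 - 179 = -194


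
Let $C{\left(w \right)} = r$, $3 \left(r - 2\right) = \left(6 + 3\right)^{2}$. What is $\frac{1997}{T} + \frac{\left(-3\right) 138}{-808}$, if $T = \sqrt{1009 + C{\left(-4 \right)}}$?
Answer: $\frac{207}{404} + \frac{1997 \sqrt{1038}}{1038} \approx 62.496$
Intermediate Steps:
$r = 29$ ($r = 2 + \frac{\left(6 + 3\right)^{2}}{3} = 2 + \frac{9^{2}}{3} = 2 + \frac{1}{3} \cdot 81 = 2 + 27 = 29$)
$C{\left(w \right)} = 29$
$T = \sqrt{1038}$ ($T = \sqrt{1009 + 29} = \sqrt{1038} \approx 32.218$)
$\frac{1997}{T} + \frac{\left(-3\right) 138}{-808} = \frac{1997}{\sqrt{1038}} + \frac{\left(-3\right) 138}{-808} = 1997 \frac{\sqrt{1038}}{1038} - - \frac{207}{404} = \frac{1997 \sqrt{1038}}{1038} + \frac{207}{404} = \frac{207}{404} + \frac{1997 \sqrt{1038}}{1038}$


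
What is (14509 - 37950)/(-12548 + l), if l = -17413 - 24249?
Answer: 23441/54210 ≈ 0.43241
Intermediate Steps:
l = -41662
(14509 - 37950)/(-12548 + l) = (14509 - 37950)/(-12548 - 41662) = -23441/(-54210) = -23441*(-1/54210) = 23441/54210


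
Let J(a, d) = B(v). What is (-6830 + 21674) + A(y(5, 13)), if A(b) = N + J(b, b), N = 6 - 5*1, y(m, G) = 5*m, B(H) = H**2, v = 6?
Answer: 14881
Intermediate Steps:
J(a, d) = 36 (J(a, d) = 6**2 = 36)
N = 1 (N = 6 - 5 = 1)
A(b) = 37 (A(b) = 1 + 36 = 37)
(-6830 + 21674) + A(y(5, 13)) = (-6830 + 21674) + 37 = 14844 + 37 = 14881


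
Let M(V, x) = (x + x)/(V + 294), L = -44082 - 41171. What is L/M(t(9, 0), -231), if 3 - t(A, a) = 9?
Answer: 584592/11 ≈ 53145.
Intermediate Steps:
t(A, a) = -6 (t(A, a) = 3 - 1*9 = 3 - 9 = -6)
L = -85253
M(V, x) = 2*x/(294 + V) (M(V, x) = (2*x)/(294 + V) = 2*x/(294 + V))
L/M(t(9, 0), -231) = -85253/(2*(-231)/(294 - 6)) = -85253/(2*(-231)/288) = -85253/(2*(-231)*(1/288)) = -85253/(-77/48) = -85253*(-48/77) = 584592/11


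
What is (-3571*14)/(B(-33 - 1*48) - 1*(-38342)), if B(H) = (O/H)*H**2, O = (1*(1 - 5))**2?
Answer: -24997/18523 ≈ -1.3495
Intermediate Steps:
O = 16 (O = (1*(-4))**2 = (-4)**2 = 16)
B(H) = 16*H (B(H) = (16/H)*H**2 = 16*H)
(-3571*14)/(B(-33 - 1*48) - 1*(-38342)) = (-3571*14)/(16*(-33 - 1*48) - 1*(-38342)) = -49994/(16*(-33 - 48) + 38342) = -49994/(16*(-81) + 38342) = -49994/(-1296 + 38342) = -49994/37046 = -49994*1/37046 = -24997/18523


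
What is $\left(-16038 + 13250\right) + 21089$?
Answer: $18301$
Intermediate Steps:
$\left(-16038 + 13250\right) + 21089 = -2788 + 21089 = 18301$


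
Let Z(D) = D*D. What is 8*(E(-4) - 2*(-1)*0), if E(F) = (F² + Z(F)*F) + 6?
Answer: -336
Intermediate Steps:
Z(D) = D²
E(F) = 6 + F² + F³ (E(F) = (F² + F²*F) + 6 = (F² + F³) + 6 = 6 + F² + F³)
8*(E(-4) - 2*(-1)*0) = 8*((6 + (-4)² + (-4)³) - 2*(-1)*0) = 8*((6 + 16 - 64) + 2*0) = 8*(-42 + 0) = 8*(-42) = -336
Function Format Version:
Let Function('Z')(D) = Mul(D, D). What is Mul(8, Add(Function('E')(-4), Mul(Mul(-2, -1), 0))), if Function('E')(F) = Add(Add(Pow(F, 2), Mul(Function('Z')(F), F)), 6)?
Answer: -336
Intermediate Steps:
Function('Z')(D) = Pow(D, 2)
Function('E')(F) = Add(6, Pow(F, 2), Pow(F, 3)) (Function('E')(F) = Add(Add(Pow(F, 2), Mul(Pow(F, 2), F)), 6) = Add(Add(Pow(F, 2), Pow(F, 3)), 6) = Add(6, Pow(F, 2), Pow(F, 3)))
Mul(8, Add(Function('E')(-4), Mul(Mul(-2, -1), 0))) = Mul(8, Add(Add(6, Pow(-4, 2), Pow(-4, 3)), Mul(Mul(-2, -1), 0))) = Mul(8, Add(Add(6, 16, -64), Mul(2, 0))) = Mul(8, Add(-42, 0)) = Mul(8, -42) = -336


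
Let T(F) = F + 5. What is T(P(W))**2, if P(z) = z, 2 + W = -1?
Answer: 4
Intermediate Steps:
W = -3 (W = -2 - 1 = -3)
T(F) = 5 + F
T(P(W))**2 = (5 - 3)**2 = 2**2 = 4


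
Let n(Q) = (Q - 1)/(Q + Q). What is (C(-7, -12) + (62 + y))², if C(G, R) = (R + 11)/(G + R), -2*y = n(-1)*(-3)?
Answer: 5832225/1444 ≈ 4038.9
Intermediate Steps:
n(Q) = (-1 + Q)/(2*Q) (n(Q) = (-1 + Q)/((2*Q)) = (-1 + Q)*(1/(2*Q)) = (-1 + Q)/(2*Q))
y = 3/2 (y = -(½)*(-1 - 1)/(-1)*(-3)/2 = -(½)*(-1)*(-2)*(-3)/2 = -(-3)/2 = -½*(-3) = 3/2 ≈ 1.5000)
C(G, R) = (11 + R)/(G + R)
(C(-7, -12) + (62 + y))² = ((11 - 12)/(-7 - 12) + (62 + 3/2))² = (-1/(-19) + 127/2)² = (-1/19*(-1) + 127/2)² = (1/19 + 127/2)² = (2415/38)² = 5832225/1444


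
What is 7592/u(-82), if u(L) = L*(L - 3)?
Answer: 3796/3485 ≈ 1.0892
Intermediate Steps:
u(L) = L*(-3 + L)
7592/u(-82) = 7592/((-82*(-3 - 82))) = 7592/((-82*(-85))) = 7592/6970 = 7592*(1/6970) = 3796/3485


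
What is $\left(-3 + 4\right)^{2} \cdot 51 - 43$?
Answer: $8$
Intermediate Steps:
$\left(-3 + 4\right)^{2} \cdot 51 - 43 = 1^{2} \cdot 51 - 43 = 1 \cdot 51 - 43 = 51 - 43 = 8$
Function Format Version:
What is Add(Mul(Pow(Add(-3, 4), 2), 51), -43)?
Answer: 8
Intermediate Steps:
Add(Mul(Pow(Add(-3, 4), 2), 51), -43) = Add(Mul(Pow(1, 2), 51), -43) = Add(Mul(1, 51), -43) = Add(51, -43) = 8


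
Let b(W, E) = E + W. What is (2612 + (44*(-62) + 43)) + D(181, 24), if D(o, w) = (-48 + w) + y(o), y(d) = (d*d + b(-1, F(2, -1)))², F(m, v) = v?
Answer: 1073151984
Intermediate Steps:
y(d) = (-2 + d²)² (y(d) = (d*d + (-1 - 1))² = (d² - 2)² = (-2 + d²)²)
D(o, w) = -48 + w + (-2 + o²)² (D(o, w) = (-48 + w) + (-2 + o²)² = -48 + w + (-2 + o²)²)
(2612 + (44*(-62) + 43)) + D(181, 24) = (2612 + (44*(-62) + 43)) + (-48 + 24 + (-2 + 181²)²) = (2612 + (-2728 + 43)) + (-48 + 24 + (-2 + 32761)²) = (2612 - 2685) + (-48 + 24 + 32759²) = -73 + (-48 + 24 + 1073152081) = -73 + 1073152057 = 1073151984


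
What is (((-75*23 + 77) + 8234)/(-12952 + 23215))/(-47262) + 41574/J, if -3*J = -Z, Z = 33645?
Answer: 10082695465027/2719917347895 ≈ 3.7070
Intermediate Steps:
J = 11215 (J = -(-1)*33645/3 = -⅓*(-33645) = 11215)
(((-75*23 + 77) + 8234)/(-12952 + 23215))/(-47262) + 41574/J = (((-75*23 + 77) + 8234)/(-12952 + 23215))/(-47262) + 41574/11215 = (((-1725 + 77) + 8234)/10263)*(-1/47262) + 41574*(1/11215) = ((-1648 + 8234)*(1/10263))*(-1/47262) + 41574/11215 = (6586*(1/10263))*(-1/47262) + 41574/11215 = (6586/10263)*(-1/47262) + 41574/11215 = -3293/242524953 + 41574/11215 = 10082695465027/2719917347895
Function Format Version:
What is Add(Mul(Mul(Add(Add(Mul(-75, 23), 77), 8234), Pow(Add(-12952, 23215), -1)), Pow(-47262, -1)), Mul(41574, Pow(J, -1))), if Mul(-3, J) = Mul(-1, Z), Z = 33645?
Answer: Rational(10082695465027, 2719917347895) ≈ 3.7070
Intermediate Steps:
J = 11215 (J = Mul(Rational(-1, 3), Mul(-1, 33645)) = Mul(Rational(-1, 3), -33645) = 11215)
Add(Mul(Mul(Add(Add(Mul(-75, 23), 77), 8234), Pow(Add(-12952, 23215), -1)), Pow(-47262, -1)), Mul(41574, Pow(J, -1))) = Add(Mul(Mul(Add(Add(Mul(-75, 23), 77), 8234), Pow(Add(-12952, 23215), -1)), Pow(-47262, -1)), Mul(41574, Pow(11215, -1))) = Add(Mul(Mul(Add(Add(-1725, 77), 8234), Pow(10263, -1)), Rational(-1, 47262)), Mul(41574, Rational(1, 11215))) = Add(Mul(Mul(Add(-1648, 8234), Rational(1, 10263)), Rational(-1, 47262)), Rational(41574, 11215)) = Add(Mul(Mul(6586, Rational(1, 10263)), Rational(-1, 47262)), Rational(41574, 11215)) = Add(Mul(Rational(6586, 10263), Rational(-1, 47262)), Rational(41574, 11215)) = Add(Rational(-3293, 242524953), Rational(41574, 11215)) = Rational(10082695465027, 2719917347895)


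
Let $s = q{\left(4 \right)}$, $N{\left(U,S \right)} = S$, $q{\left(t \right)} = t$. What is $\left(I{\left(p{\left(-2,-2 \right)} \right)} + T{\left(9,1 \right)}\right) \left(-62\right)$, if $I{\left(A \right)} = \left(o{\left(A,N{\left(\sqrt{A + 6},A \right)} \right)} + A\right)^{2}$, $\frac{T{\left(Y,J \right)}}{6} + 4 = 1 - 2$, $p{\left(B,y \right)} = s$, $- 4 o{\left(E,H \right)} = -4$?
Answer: $310$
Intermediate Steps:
$o{\left(E,H \right)} = 1$ ($o{\left(E,H \right)} = \left(- \frac{1}{4}\right) \left(-4\right) = 1$)
$s = 4$
$p{\left(B,y \right)} = 4$
$T{\left(Y,J \right)} = -30$ ($T{\left(Y,J \right)} = -24 + 6 \left(1 - 2\right) = -24 + 6 \left(-1\right) = -24 - 6 = -30$)
$I{\left(A \right)} = \left(1 + A\right)^{2}$
$\left(I{\left(p{\left(-2,-2 \right)} \right)} + T{\left(9,1 \right)}\right) \left(-62\right) = \left(\left(1 + 4\right)^{2} - 30\right) \left(-62\right) = \left(5^{2} - 30\right) \left(-62\right) = \left(25 - 30\right) \left(-62\right) = \left(-5\right) \left(-62\right) = 310$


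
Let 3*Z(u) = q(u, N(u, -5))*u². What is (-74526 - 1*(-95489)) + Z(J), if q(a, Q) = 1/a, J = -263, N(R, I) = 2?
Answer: 62626/3 ≈ 20875.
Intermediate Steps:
Z(u) = u/3 (Z(u) = (u²/u)/3 = u/3)
(-74526 - 1*(-95489)) + Z(J) = (-74526 - 1*(-95489)) + (⅓)*(-263) = (-74526 + 95489) - 263/3 = 20963 - 263/3 = 62626/3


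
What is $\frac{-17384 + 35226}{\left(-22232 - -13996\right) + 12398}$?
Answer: $\frac{8921}{2081} \approx 4.2869$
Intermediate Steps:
$\frac{-17384 + 35226}{\left(-22232 - -13996\right) + 12398} = \frac{17842}{\left(-22232 + 13996\right) + 12398} = \frac{17842}{-8236 + 12398} = \frac{17842}{4162} = 17842 \cdot \frac{1}{4162} = \frac{8921}{2081}$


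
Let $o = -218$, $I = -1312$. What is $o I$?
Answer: $286016$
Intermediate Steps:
$o I = \left(-218\right) \left(-1312\right) = 286016$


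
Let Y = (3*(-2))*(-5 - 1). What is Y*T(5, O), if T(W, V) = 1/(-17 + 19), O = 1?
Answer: 18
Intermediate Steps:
Y = 36 (Y = -6*(-6) = 36)
T(W, V) = ½ (T(W, V) = 1/2 = ½)
Y*T(5, O) = 36*(½) = 18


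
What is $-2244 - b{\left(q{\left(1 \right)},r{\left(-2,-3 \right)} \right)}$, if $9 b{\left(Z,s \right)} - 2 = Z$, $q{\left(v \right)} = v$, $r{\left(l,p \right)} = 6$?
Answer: $- \frac{6733}{3} \approx -2244.3$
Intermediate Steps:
$b{\left(Z,s \right)} = \frac{2}{9} + \frac{Z}{9}$
$-2244 - b{\left(q{\left(1 \right)},r{\left(-2,-3 \right)} \right)} = -2244 - \left(\frac{2}{9} + \frac{1}{9} \cdot 1\right) = -2244 - \left(\frac{2}{9} + \frac{1}{9}\right) = -2244 - \frac{1}{3} = - \frac{6733}{3}$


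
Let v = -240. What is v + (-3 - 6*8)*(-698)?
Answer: 35358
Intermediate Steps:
v + (-3 - 6*8)*(-698) = -240 + (-3 - 6*8)*(-698) = -240 + (-3 - 48)*(-698) = -240 - 51*(-698) = -240 + 35598 = 35358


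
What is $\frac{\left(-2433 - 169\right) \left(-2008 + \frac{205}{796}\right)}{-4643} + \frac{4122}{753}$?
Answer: $- \frac{519342691977}{463826414} \approx -1119.7$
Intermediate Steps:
$\frac{\left(-2433 - 169\right) \left(-2008 + \frac{205}{796}\right)}{-4643} + \frac{4122}{753} = - 2602 \left(-2008 + 205 \cdot \frac{1}{796}\right) \left(- \frac{1}{4643}\right) + 4122 \cdot \frac{1}{753} = - 2602 \left(-2008 + \frac{205}{796}\right) \left(- \frac{1}{4643}\right) + \frac{1374}{251} = \left(-2602\right) \left(- \frac{1598163}{796}\right) \left(- \frac{1}{4643}\right) + \frac{1374}{251} = \frac{2079210063}{398} \left(- \frac{1}{4643}\right) + \frac{1374}{251} = - \frac{2079210063}{1847914} + \frac{1374}{251} = - \frac{519342691977}{463826414}$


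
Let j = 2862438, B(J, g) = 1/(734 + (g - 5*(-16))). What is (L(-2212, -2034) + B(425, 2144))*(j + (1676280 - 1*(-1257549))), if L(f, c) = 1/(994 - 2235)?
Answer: -195140989/71978 ≈ -2711.1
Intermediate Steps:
L(f, c) = -1/1241 (L(f, c) = 1/(-1241) = -1/1241)
B(J, g) = 1/(814 + g) (B(J, g) = 1/(734 + (g + 80)) = 1/(734 + (80 + g)) = 1/(814 + g))
(L(-2212, -2034) + B(425, 2144))*(j + (1676280 - 1*(-1257549))) = (-1/1241 + 1/(814 + 2144))*(2862438 + (1676280 - 1*(-1257549))) = (-1/1241 + 1/2958)*(2862438 + (1676280 + 1257549)) = (-1/1241 + 1/2958)*(2862438 + 2933829) = -101/215934*5796267 = -195140989/71978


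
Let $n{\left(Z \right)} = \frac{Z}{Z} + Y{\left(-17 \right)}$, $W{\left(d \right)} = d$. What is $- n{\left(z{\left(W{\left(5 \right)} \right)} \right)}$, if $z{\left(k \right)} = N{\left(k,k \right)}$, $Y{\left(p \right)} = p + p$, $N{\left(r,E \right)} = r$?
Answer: $33$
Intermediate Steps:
$Y{\left(p \right)} = 2 p$
$z{\left(k \right)} = k$
$n{\left(Z \right)} = -33$ ($n{\left(Z \right)} = \frac{Z}{Z} + 2 \left(-17\right) = 1 - 34 = -33$)
$- n{\left(z{\left(W{\left(5 \right)} \right)} \right)} = \left(-1\right) \left(-33\right) = 33$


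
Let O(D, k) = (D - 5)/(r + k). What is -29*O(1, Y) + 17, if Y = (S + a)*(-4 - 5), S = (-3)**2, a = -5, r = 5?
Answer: 411/31 ≈ 13.258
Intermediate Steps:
S = 9
Y = -36 (Y = (9 - 5)*(-4 - 5) = 4*(-9) = -36)
O(D, k) = (-5 + D)/(5 + k) (O(D, k) = (D - 5)/(5 + k) = (-5 + D)/(5 + k))
-29*O(1, Y) + 17 = -29*(-5 + 1)/(5 - 36) + 17 = -29*(-4)/(-31) + 17 = -(-29)*(-4)/31 + 17 = -29*4/31 + 17 = -116/31 + 17 = 411/31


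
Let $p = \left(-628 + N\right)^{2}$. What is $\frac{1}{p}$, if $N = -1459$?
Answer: $\frac{1}{4355569} \approx 2.2959 \cdot 10^{-7}$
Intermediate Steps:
$p = 4355569$ ($p = \left(-628 - 1459\right)^{2} = \left(-2087\right)^{2} = 4355569$)
$\frac{1}{p} = \frac{1}{4355569}$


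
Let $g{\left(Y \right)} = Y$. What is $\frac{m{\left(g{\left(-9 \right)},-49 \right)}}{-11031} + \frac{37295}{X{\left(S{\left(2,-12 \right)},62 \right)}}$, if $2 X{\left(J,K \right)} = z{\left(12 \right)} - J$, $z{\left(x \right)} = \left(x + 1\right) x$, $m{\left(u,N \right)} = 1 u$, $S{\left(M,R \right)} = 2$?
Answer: $\frac{137133946}{283129} \approx 484.35$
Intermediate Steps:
$m{\left(u,N \right)} = u$
$z{\left(x \right)} = x \left(1 + x\right)$ ($z{\left(x \right)} = \left(1 + x\right) x = x \left(1 + x\right)$)
$X{\left(J,K \right)} = 78 - \frac{J}{2}$ ($X{\left(J,K \right)} = \frac{12 \left(1 + 12\right) - J}{2} = \frac{12 \cdot 13 - J}{2} = \frac{156 - J}{2} = 78 - \frac{J}{2}$)
$\frac{m{\left(g{\left(-9 \right)},-49 \right)}}{-11031} + \frac{37295}{X{\left(S{\left(2,-12 \right)},62 \right)}} = - \frac{9}{-11031} + \frac{37295}{78 - 1} = \left(-9\right) \left(- \frac{1}{11031}\right) + \frac{37295}{78 - 1} = \frac{3}{3677} + \frac{37295}{77} = \frac{137133946}{283129}$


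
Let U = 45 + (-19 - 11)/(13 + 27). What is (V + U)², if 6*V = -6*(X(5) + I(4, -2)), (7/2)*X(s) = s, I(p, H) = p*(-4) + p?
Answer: 2356225/784 ≈ 3005.4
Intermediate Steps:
I(p, H) = -3*p (I(p, H) = -4*p + p = -3*p)
X(s) = 2*s/7
U = 177/4 (U = 45 - 30/40 = 45 - 30*1/40 = 45 - ¾ = 177/4 ≈ 44.250)
V = 74/7 (V = (-6*((2/7)*5 - 3*4))/6 = (-6*(10/7 - 12))/6 = (-6*(-74/7))/6 = (⅙)*(444/7) = 74/7 ≈ 10.571)
(V + U)² = (74/7 + 177/4)² = (1535/28)² = 2356225/784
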